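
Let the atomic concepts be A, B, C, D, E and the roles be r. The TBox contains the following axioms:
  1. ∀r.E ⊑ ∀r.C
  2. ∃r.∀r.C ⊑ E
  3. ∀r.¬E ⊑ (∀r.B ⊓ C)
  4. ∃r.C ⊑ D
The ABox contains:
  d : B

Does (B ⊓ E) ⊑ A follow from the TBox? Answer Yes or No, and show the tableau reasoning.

1. (B ⊓ E) ⊑ A  ⇔  ((B ⊓ E) ⊓ ¬A) unsat w.r.t. T
   open: L(x₀) ⊇ {B, E, ¬A, ∀r.¬C, ∃r.E, …} (+ ∃-successors)
2. Hence (B ⊓ E) ⊑ A: not entailed.

No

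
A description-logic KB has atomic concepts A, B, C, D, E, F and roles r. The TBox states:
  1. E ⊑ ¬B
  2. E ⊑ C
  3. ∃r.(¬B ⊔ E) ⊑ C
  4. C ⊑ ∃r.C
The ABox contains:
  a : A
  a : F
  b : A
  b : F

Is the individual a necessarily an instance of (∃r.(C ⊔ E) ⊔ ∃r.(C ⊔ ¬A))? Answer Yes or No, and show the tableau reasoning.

1. a : (∃r.(C ⊔ E) ⊔ ∃r.(C ⊔ ¬A))?  L(a) = {A, F} ∪ {(∀r.(¬C ⊓ ¬E) ⊓ ∀r.(¬C ⊓ A))}
   open: L(a) ⊇ {A, F, ¬C, ¬E, ∀r.(B ⊓ ¬E), …} — a ∉ (∃r.(C ⊔ E) ⊔ ∃r.(C ⊔ ¬A)) possible
2. Hence a : (∃r.(C ⊔ E) ⊔ ∃r.(C ⊔ ¬A)): not entailed.

No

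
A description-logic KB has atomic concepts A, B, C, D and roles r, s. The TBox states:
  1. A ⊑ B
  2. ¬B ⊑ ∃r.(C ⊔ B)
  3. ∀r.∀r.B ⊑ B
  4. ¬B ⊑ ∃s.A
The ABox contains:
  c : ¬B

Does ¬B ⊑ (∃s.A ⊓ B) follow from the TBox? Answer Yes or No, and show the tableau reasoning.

1. ¬B ⊑ (∃s.A ⊓ B)  ⇔  (¬B ⊓ (∀s.¬A ⊔ ¬B)) unsat w.r.t. T
   apply at x₀: ¬B⊑∃r.(C ⊔ B); ¬B⊑∃s.A
   open: L(x₀) ⊇ {¬A, ¬B, ∃r.(C ⊔ B), ∃r.∃r.¬B, ∃s.A} (+ ∃-successors)
2. Hence ¬B ⊑ (∃s.A ⊓ B): not entailed.

No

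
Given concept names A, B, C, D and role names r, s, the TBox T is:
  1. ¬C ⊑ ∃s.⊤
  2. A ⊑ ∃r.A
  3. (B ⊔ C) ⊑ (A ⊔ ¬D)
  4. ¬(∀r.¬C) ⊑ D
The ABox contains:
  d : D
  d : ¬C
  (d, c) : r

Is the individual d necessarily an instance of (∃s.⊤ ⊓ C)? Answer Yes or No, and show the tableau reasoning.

No

1. d : (∃s.⊤ ⊓ C)?  L(d) = {D, ¬C} ∪ {(∀s.⊥ ⊔ ¬C)}
   apply at d: ¬C⊑∃s.⊤
   open: L(d) ⊇ {D, ¬A, ¬B, ¬C, ∃s.⊤} (+ ∃-successors) — d ∉ (∃s.⊤ ⊓ C) possible
2. Hence d : (∃s.⊤ ⊓ C): not entailed.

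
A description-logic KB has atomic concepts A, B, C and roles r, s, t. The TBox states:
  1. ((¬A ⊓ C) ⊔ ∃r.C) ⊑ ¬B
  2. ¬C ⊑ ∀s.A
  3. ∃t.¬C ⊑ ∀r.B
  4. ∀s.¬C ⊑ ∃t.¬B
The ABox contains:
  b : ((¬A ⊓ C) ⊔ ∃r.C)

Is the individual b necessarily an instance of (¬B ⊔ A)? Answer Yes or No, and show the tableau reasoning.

Yes

1. b : (¬B ⊔ A)?  L(b) = {((¬A ⊓ C) ⊔ ∃r.C)} ∪ {(B ⊓ ¬A)}
   clash {B, ¬B} at b — b ∈ (¬B ⊔ A)
2. Hence b : (¬B ⊔ A): entailed.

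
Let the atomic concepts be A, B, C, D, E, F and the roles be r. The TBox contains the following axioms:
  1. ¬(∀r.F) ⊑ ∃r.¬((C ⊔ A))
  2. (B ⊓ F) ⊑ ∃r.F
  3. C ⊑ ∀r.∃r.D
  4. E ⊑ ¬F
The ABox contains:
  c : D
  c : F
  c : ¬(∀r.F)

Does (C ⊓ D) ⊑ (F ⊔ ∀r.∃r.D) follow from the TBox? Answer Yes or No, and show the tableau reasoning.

1. (C ⊓ D) ⊑ (F ⊔ ∀r.∃r.D)  ⇔  ((C ⊓ D) ⊓ (¬F ⊓ ∃r.∀r.¬D)) unsat w.r.t. T
   all branches close; clash {D, ¬D} at an ∃-successor
2. Hence (C ⊓ D) ⊑ (F ⊔ ∀r.∃r.D): entailed.

Yes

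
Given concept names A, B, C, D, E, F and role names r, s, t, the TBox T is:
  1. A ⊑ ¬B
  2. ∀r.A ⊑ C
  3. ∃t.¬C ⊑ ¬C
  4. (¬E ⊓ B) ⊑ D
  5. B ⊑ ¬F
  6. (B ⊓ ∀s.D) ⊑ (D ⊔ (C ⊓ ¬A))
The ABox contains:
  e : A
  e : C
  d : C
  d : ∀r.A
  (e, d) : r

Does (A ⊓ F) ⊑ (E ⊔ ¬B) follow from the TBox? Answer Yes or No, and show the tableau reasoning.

Yes

1. (A ⊓ F) ⊑ (E ⊔ ¬B)  ⇔  ((A ⊓ F) ⊓ (¬E ⊓ B)) unsat w.r.t. T
   all branches close; clash {B, ¬B} at x₀
2. Hence (A ⊓ F) ⊑ (E ⊔ ¬B): entailed.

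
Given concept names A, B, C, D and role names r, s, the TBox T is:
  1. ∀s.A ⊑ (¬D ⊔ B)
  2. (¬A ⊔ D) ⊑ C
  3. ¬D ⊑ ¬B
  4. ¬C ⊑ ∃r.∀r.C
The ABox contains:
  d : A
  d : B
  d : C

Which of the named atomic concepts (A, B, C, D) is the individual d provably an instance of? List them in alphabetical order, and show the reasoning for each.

1. d : A?  L(d) = {A, B, C} ∪ {¬A}
   clash {A, ¬A} at d — d ∈ A
2. d : B?  L(d) = {A, B, C} ∪ {¬B}
   clash {B, ¬B} at d — d ∈ B
3. d : C?  L(d) = {A, B, C} ∪ {¬C}
   clash {C, ¬C} at d — d ∈ C
4. d : D?  L(d) = {A, B, C} ∪ {¬D}
   clash {B, ¬B} at d — d ∈ D
5. Entailed for d: {A, B, C, D}

{A, B, C, D}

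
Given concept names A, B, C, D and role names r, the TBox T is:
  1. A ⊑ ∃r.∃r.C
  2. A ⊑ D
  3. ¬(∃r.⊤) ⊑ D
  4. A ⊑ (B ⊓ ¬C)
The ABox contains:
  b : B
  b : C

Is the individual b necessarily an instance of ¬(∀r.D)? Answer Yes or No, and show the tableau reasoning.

No

1. b : ¬(∀r.D)?  L(b) = {B, C} ∪ {∀r.D}
   open: L(b) ⊇ {B, C, ¬A, ∀r.D, ∃r.⊤} (+ ∃-successors) — b ∉ ¬(∀r.D) possible
2. Hence b : ¬(∀r.D): not entailed.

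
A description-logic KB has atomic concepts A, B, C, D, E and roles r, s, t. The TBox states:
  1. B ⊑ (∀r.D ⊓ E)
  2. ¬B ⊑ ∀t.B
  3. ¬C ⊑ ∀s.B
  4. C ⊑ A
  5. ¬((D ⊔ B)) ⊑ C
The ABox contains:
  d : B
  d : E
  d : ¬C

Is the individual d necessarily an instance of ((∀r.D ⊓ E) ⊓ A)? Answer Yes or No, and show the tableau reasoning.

1. d : ((∀r.D ⊓ E) ⊓ A)?  L(d) = {B, E, ¬C} ∪ {((∃r.¬D ⊔ ¬E) ⊔ ¬A)}
   apply at d: B⊑(∀r.D ⊓ E); ¬C⊑∀s.B
   open: L(d) ⊇ {B, E, ¬A, ¬C, ∀r.D, …} — d ∉ ((∀r.D ⊓ E) ⊓ A) possible
2. Hence d : ((∀r.D ⊓ E) ⊓ A): not entailed.

No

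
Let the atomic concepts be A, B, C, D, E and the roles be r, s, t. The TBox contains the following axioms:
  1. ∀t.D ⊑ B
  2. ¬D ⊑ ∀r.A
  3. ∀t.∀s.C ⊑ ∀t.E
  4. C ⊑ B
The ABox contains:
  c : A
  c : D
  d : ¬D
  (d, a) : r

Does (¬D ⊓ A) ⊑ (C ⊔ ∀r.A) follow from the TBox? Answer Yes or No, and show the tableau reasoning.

Yes

1. (¬D ⊓ A) ⊑ (C ⊔ ∀r.A)  ⇔  ((¬D ⊓ A) ⊓ (¬C ⊓ ∃r.¬A)) unsat w.r.t. T
   all branches close; clash {A, ¬A} at an ∃-successor
2. Hence (¬D ⊓ A) ⊑ (C ⊔ ∀r.A): entailed.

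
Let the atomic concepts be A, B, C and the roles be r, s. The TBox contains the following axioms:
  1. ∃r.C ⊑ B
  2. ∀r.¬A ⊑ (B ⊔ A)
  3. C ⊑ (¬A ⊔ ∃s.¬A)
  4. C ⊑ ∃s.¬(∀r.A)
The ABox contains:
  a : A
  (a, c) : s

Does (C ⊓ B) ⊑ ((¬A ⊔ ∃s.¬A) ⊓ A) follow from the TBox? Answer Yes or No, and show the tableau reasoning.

No

1. (C ⊓ B) ⊑ ((¬A ⊔ ∃s.¬A) ⊓ A)  ⇔  ((C ⊓ B) ⊓ ((A ⊓ ∀s.A) ⊔ ¬A)) unsat w.r.t. T
   apply at x₀: C⊑(¬A ⊔ ∃s.¬A); C⊑∃s.¬(∀r.A)
   open: L(x₀) ⊇ {B, C, ¬A, ∃r.A, ∃s.∃r.¬A} (+ ∃-successors)
2. Hence (C ⊓ B) ⊑ ((¬A ⊔ ∃s.¬A) ⊓ A): not entailed.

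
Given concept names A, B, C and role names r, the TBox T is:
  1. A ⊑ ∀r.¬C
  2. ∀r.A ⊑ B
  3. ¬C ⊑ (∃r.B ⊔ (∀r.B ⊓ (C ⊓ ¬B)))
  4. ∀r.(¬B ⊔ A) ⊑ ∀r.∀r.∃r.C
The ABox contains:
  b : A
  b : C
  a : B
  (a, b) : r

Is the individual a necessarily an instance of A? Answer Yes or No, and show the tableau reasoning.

No

1. a : A?  L(a) = {B} ∪ {¬A}
   open: L(a) ⊇ {B, C, ¬A, ∃r.(B ⊓ ¬A)} (+ ∃-successors) — a ∉ A possible
2. Hence a : A: not entailed.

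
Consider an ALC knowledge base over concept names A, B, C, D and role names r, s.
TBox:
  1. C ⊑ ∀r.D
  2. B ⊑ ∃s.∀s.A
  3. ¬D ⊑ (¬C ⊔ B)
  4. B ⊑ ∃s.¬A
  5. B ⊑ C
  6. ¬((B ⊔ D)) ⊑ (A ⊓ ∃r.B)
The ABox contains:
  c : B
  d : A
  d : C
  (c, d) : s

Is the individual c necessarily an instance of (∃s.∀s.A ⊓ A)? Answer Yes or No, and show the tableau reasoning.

1. c : (∃s.∀s.A ⊓ A)?  L(c) = {B} ∪ {(∀s.∃s.¬A ⊔ ¬A)}
   apply at c: B⊑∃s.∀s.A; B⊑∃s.¬A; B⊑C
   open: L(c) ⊇ {B, C, D, ¬A, ∀r.D, …} (+ ∃-successors) — c ∉ (∃s.∀s.A ⊓ A) possible
2. Hence c : (∃s.∀s.A ⊓ A): not entailed.

No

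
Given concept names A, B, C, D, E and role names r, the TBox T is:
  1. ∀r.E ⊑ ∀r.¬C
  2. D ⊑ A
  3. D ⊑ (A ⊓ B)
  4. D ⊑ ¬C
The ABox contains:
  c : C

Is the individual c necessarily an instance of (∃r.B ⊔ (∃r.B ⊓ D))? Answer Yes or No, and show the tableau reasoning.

1. c : (∃r.B ⊔ (∃r.B ⊓ D))?  L(c) = {C} ∪ {(∀r.¬B ⊓ (∀r.¬B ⊔ ¬D))}
   open: L(c) ⊇ {C, ¬D, ∀r.¬B, ∃r.¬E} (+ ∃-successors) — c ∉ (∃r.B ⊔ (∃r.B ⊓ D)) possible
2. Hence c : (∃r.B ⊔ (∃r.B ⊓ D)): not entailed.

No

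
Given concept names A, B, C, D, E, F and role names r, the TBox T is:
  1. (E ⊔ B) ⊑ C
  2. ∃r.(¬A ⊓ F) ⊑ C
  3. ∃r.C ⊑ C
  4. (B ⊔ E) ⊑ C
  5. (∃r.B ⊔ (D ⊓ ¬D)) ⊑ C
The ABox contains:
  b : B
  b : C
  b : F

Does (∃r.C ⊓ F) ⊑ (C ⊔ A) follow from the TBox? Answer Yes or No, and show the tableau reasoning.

Yes

1. (∃r.C ⊓ F) ⊑ (C ⊔ A)  ⇔  ((∃r.C ⊓ F) ⊓ (¬C ⊓ ¬A)) unsat w.r.t. T
   all branches close; clash {C, ¬C} at x₀
2. Hence (∃r.C ⊓ F) ⊑ (C ⊔ A): entailed.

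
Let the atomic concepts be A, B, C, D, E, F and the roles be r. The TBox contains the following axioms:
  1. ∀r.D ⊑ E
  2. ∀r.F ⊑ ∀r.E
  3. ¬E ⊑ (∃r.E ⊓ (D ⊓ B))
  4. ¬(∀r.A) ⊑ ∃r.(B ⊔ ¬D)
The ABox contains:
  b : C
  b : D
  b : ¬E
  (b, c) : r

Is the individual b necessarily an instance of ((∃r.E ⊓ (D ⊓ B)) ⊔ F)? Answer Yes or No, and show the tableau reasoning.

Yes

1. b : ((∃r.E ⊓ (D ⊓ B)) ⊔ F)?  L(b) = {C, D, ¬E} ∪ {((∀r.¬E ⊔ (¬D ⊔ ¬B)) ⊓ ¬F)}
   clash {B, ¬B} at b — b ∈ ((∃r.E ⊓ (D ⊓ B)) ⊔ F)
2. Hence b : ((∃r.E ⊓ (D ⊓ B)) ⊔ F): entailed.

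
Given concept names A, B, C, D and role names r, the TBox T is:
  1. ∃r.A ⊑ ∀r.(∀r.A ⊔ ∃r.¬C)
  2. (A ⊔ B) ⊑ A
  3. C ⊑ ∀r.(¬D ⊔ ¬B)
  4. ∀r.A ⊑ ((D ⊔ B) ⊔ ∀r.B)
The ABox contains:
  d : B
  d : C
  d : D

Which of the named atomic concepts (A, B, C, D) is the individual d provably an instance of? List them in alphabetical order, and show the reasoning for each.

{A, B, C, D}

1. d : A?  L(d) = {B, C, D} ∪ {¬A}
   clash {A, ¬A} at d — d ∈ A
2. d : B?  L(d) = {B, C, D} ∪ {¬B}
   clash {B, ¬B} at d — d ∈ B
3. d : C?  L(d) = {B, C, D} ∪ {¬C}
   clash {C, ¬C} at d — d ∈ C
4. d : D?  L(d) = {B, C, D} ∪ {¬D}
   clash {D, ¬D} at d — d ∈ D
5. Entailed for d: {A, B, C, D}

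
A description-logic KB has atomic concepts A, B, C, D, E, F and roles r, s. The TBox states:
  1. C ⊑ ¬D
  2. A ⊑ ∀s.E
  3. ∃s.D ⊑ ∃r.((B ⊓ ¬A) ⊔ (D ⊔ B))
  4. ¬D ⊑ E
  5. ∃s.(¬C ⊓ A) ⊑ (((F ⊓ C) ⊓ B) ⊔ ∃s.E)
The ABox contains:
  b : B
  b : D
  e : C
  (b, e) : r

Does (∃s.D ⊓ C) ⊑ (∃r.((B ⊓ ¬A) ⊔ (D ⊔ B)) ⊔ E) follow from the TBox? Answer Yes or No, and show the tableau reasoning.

Yes

1. (∃s.D ⊓ C) ⊑ (∃r.((B ⊓ ¬A) ⊔ (D ⊔ B)) ⊔ E)  ⇔  ((∃s.D ⊓ C) ⊓ (∀r.((¬B ⊔ A) ⊓ (¬D ⊓ ¬B)) ⊓ ¬E)) unsat w.r.t. T
   all branches close; clash {E, ¬E} at x₀
2. Hence (∃s.D ⊓ C) ⊑ (∃r.((B ⊓ ¬A) ⊔ (D ⊔ B)) ⊔ E): entailed.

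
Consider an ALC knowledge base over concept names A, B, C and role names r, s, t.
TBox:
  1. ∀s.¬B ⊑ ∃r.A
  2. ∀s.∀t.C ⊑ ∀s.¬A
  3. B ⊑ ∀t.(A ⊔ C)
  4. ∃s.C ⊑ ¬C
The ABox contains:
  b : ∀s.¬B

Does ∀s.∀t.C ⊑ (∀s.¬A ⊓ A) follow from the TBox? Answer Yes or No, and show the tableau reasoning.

No

1. ∀s.∀t.C ⊑ (∀s.¬A ⊓ A)  ⇔  (∀s.∀t.C ⊓ (∃s.A ⊔ ¬A)) unsat w.r.t. T
   apply at x₀: ∀s.∀t.C⊑∀s.¬A
   open: L(x₀) ⊇ {¬A, ¬B, ∀s.¬A, ∀s.¬C, ∀s.∀t.C, …} (+ ∃-successors)
2. Hence ∀s.∀t.C ⊑ (∀s.¬A ⊓ A): not entailed.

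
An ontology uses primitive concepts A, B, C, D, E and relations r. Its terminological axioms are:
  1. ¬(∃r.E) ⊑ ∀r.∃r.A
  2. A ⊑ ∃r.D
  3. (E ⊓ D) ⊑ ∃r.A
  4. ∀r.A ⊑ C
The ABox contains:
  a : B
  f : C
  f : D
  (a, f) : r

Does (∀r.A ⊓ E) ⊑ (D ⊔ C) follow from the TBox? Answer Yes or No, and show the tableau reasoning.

1. (∀r.A ⊓ E) ⊑ (D ⊔ C)  ⇔  ((∀r.A ⊓ E) ⊓ (¬D ⊓ ¬C)) unsat w.r.t. T
   all branches close; clash {C, ¬C} at x₀
2. Hence (∀r.A ⊓ E) ⊑ (D ⊔ C): entailed.

Yes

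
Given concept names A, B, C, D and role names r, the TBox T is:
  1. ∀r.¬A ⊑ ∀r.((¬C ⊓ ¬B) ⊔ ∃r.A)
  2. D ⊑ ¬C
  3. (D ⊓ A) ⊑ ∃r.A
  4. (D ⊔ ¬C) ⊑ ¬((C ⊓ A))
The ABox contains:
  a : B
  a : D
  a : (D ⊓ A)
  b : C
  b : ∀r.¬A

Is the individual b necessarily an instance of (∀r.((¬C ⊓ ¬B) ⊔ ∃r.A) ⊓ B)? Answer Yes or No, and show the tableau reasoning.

1. b : (∀r.((¬C ⊓ ¬B) ⊔ ∃r.A) ⊓ B)?  L(b) = {C, ∀r.¬A} ∪ {(∃r.((C ⊔ B) ⊓ ∀r.¬A) ⊔ ¬B)}
   apply at b: ∀r.¬A⊑∀r.((¬C ⊓ ¬B) ⊔ ∃r.A)
   open: L(b) ⊇ {C, ¬B, ¬D, ∀r.((¬C ⊓ ¬B) ⊔ ∃r.A), ∀r.¬A} — b ∉ (∀r.((¬C ⊓ ¬B) ⊔ ∃r.A) ⊓ B) possible
2. Hence b : (∀r.((¬C ⊓ ¬B) ⊔ ∃r.A) ⊓ B): not entailed.

No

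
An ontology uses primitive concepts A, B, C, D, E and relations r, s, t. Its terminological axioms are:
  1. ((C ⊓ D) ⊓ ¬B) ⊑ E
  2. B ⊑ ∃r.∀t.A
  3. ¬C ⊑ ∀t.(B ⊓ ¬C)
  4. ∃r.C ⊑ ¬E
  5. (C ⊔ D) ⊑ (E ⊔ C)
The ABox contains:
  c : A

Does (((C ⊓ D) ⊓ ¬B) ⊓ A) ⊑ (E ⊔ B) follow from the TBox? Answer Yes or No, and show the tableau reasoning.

Yes

1. (((C ⊓ D) ⊓ ¬B) ⊓ A) ⊑ (E ⊔ B)  ⇔  ((((C ⊓ D) ⊓ ¬B) ⊓ A) ⊓ (¬E ⊓ ¬B)) unsat w.r.t. T
   all branches close; clash {E, ¬E} at x₀
2. Hence (((C ⊓ D) ⊓ ¬B) ⊓ A) ⊑ (E ⊔ B): entailed.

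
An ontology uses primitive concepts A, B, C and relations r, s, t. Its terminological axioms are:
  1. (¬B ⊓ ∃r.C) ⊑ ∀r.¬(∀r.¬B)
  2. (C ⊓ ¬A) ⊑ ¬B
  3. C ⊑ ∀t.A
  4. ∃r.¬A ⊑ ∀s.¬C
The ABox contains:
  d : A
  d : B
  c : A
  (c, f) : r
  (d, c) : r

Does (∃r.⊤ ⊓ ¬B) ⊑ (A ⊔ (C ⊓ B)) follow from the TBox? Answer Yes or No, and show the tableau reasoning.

1. (∃r.⊤ ⊓ ¬B) ⊑ (A ⊔ (C ⊓ B))  ⇔  ((∃r.⊤ ⊓ ¬B) ⊓ (¬A ⊓ (¬C ⊔ ¬B))) unsat w.r.t. T
   open: L(x₀) ⊇ {¬A, ¬B, ¬C, ∀r.A, ∀r.¬C, …} (+ ∃-successors)
2. Hence (∃r.⊤ ⊓ ¬B) ⊑ (A ⊔ (C ⊓ B)): not entailed.

No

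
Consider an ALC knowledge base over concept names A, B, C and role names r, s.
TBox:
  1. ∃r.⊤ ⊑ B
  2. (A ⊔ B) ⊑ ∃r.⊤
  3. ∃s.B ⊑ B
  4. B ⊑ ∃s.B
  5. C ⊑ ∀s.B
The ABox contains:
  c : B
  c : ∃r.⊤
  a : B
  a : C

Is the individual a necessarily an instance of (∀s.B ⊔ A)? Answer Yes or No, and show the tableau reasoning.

Yes

1. a : (∀s.B ⊔ A)?  L(a) = {B, C} ∪ {(∃s.¬B ⊓ ¬A)}
   clash {B, ¬B} at an ∃-successor — a ∈ (∀s.B ⊔ A)
2. Hence a : (∀s.B ⊔ A): entailed.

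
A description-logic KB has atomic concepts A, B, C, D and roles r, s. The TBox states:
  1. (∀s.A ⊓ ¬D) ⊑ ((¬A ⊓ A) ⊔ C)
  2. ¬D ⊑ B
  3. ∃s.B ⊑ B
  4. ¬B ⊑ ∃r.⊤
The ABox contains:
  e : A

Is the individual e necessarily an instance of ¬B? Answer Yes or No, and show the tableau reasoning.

1. e : ¬B?  L(e) = {A} ∪ {B}
   open: L(e) ⊇ {A, B, ∃s.¬A} (+ ∃-successors) — e ∉ ¬B possible
2. Hence e : ¬B: not entailed.

No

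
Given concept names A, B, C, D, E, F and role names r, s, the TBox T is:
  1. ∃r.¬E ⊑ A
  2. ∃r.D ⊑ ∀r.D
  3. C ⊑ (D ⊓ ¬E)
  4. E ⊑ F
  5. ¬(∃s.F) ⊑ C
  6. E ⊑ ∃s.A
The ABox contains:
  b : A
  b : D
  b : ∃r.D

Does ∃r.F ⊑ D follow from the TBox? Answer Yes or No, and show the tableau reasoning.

No

1. ∃r.F ⊑ D  ⇔  (∃r.F ⊓ ¬D) unsat w.r.t. T
   open: L(x₀) ⊇ {¬C, ¬D, ¬E, ∀r.E, ∀r.¬D, …} (+ ∃-successors)
2. Hence ∃r.F ⊑ D: not entailed.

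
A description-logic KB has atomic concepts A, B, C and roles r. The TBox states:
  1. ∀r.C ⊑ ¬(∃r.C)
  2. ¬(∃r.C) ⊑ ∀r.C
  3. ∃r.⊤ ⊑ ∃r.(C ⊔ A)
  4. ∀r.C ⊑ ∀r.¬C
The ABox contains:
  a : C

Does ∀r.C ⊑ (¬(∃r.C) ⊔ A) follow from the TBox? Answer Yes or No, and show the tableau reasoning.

1. ∀r.C ⊑ (¬(∃r.C) ⊔ A)  ⇔  (∀r.C ⊓ (∃r.C ⊓ ¬A)) unsat w.r.t. T
   all branches close; clash {C, ¬C} at an ∃-successor
2. Hence ∀r.C ⊑ (¬(∃r.C) ⊔ A): entailed.

Yes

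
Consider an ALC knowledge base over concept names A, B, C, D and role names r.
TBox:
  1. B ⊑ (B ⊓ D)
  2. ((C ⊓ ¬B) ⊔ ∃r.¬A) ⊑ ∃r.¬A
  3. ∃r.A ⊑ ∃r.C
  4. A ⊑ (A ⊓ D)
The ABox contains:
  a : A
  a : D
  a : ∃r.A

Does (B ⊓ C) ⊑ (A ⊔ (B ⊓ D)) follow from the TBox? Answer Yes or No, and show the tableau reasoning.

Yes

1. (B ⊓ C) ⊑ (A ⊔ (B ⊓ D))  ⇔  ((B ⊓ C) ⊓ (¬A ⊓ (¬B ⊔ ¬D))) unsat w.r.t. T
   all branches close; clash {D, ¬D} at x₀
2. Hence (B ⊓ C) ⊑ (A ⊔ (B ⊓ D)): entailed.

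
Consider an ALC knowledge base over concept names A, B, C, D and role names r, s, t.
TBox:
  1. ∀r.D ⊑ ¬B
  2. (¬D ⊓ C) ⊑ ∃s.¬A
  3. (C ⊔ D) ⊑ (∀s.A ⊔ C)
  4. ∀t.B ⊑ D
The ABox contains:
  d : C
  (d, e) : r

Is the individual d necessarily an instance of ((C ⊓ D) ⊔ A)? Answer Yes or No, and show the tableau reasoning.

1. d : ((C ⊓ D) ⊔ A)?  L(d) = {C} ∪ {((¬C ⊔ ¬D) ⊓ ¬A)}
   open: L(d) ⊇ {C, ¬A, ¬D, ∃r.¬D, ∃s.¬A, …} (+ ∃-successors) — d ∉ ((C ⊓ D) ⊔ A) possible
2. Hence d : ((C ⊓ D) ⊔ A): not entailed.

No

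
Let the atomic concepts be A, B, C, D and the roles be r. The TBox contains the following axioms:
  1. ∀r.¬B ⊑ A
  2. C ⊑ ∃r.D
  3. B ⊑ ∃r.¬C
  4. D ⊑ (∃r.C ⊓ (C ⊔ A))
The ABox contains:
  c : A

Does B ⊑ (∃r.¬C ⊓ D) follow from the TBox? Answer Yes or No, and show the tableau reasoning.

No

1. B ⊑ (∃r.¬C ⊓ D)  ⇔  (B ⊓ (∀r.C ⊔ ¬D)) unsat w.r.t. T
   apply at x₀: B⊑∃r.¬C
   open: L(x₀) ⊇ {B, ¬C, ¬D, ∃r.B, ∃r.¬C} (+ ∃-successors)
2. Hence B ⊑ (∃r.¬C ⊓ D): not entailed.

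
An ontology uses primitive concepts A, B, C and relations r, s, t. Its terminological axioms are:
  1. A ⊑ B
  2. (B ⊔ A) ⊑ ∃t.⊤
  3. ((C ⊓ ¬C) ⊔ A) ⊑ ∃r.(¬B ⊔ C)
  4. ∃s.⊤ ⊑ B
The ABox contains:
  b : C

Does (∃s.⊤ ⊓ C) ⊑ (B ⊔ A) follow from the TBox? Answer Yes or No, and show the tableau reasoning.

Yes

1. (∃s.⊤ ⊓ C) ⊑ (B ⊔ A)  ⇔  ((∃s.⊤ ⊓ C) ⊓ (¬B ⊓ ¬A)) unsat w.r.t. T
   all branches close; clash {B, ¬B} at x₀
2. Hence (∃s.⊤ ⊓ C) ⊑ (B ⊔ A): entailed.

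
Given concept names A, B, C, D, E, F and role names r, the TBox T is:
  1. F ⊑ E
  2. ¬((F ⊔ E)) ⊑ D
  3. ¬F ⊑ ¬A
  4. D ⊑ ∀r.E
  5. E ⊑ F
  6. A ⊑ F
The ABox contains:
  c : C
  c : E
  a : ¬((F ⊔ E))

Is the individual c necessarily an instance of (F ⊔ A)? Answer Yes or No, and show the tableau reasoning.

Yes

1. c : (F ⊔ A)?  L(c) = {C, E} ∪ {(¬F ⊓ ¬A)}
   clash {F, ¬F} at c — c ∈ (F ⊔ A)
2. Hence c : (F ⊔ A): entailed.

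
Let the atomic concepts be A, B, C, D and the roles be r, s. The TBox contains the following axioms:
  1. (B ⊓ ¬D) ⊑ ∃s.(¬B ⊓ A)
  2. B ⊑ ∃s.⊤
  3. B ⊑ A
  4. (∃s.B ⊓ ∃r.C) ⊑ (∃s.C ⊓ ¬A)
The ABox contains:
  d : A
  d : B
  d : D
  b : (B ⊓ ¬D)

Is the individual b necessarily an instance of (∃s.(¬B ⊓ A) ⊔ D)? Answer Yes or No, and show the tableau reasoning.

1. b : (∃s.(¬B ⊓ A) ⊔ D)?  L(b) = {(B ⊓ ¬D)} ∪ {(∀s.(B ⊔ ¬A) ⊓ ¬D)}
   clash {A, ¬A} at b — b ∈ (∃s.(¬B ⊓ A) ⊔ D)
2. Hence b : (∃s.(¬B ⊓ A) ⊔ D): entailed.

Yes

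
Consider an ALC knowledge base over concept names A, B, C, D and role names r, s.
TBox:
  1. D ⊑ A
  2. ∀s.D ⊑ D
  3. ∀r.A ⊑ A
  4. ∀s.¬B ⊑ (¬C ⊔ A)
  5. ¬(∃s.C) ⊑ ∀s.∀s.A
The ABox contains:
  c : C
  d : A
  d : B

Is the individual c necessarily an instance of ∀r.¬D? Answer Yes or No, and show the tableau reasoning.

1. c : ∀r.¬D?  L(c) = {C} ∪ {∃r.D}
   open: L(c) ⊇ {C, ¬D, ∃r.D, ∃r.¬A, ∃s.B, …} (+ ∃-successors) — c ∉ ∀r.¬D possible
2. Hence c : ∀r.¬D: not entailed.

No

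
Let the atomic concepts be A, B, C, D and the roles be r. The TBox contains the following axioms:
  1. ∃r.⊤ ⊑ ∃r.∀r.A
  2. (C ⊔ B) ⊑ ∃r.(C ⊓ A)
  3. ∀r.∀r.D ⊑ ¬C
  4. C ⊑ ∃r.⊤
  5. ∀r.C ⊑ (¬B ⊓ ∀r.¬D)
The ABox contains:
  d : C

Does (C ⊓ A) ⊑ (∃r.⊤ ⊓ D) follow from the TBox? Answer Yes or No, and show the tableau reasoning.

1. (C ⊓ A) ⊑ (∃r.⊤ ⊓ D)  ⇔  ((C ⊓ A) ⊓ (∀r.⊥ ⊔ ¬D)) unsat w.r.t. T
   apply at x₀: C⊑∃r.⊤
   open: L(x₀) ⊇ {A, C, ¬D, ∃r.(C ⊓ A), ∃r.¬C, …} (+ ∃-successors)
2. Hence (C ⊓ A) ⊑ (∃r.⊤ ⊓ D): not entailed.

No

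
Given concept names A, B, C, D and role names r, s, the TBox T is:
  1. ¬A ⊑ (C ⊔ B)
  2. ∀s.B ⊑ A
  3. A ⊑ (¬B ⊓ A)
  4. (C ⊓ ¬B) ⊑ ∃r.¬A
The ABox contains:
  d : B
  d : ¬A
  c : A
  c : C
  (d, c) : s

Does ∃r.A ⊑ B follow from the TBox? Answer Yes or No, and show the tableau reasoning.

No

1. ∃r.A ⊑ B  ⇔  (∃r.A ⊓ ¬B) unsat w.r.t. T
   open: L(x₀) ⊇ {A, ¬B, ¬C, ∃r.A} (+ ∃-successors)
2. Hence ∃r.A ⊑ B: not entailed.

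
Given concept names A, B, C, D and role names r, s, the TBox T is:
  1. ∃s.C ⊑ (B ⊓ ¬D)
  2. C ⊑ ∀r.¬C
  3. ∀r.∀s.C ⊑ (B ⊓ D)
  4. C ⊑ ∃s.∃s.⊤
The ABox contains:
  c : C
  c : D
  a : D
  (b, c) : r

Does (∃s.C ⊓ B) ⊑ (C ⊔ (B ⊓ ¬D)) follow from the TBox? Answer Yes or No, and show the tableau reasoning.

1. (∃s.C ⊓ B) ⊑ (C ⊔ (B ⊓ ¬D))  ⇔  ((∃s.C ⊓ B) ⊓ (¬C ⊓ (¬B ⊔ D))) unsat w.r.t. T
   all branches close; clash {D, ¬D} at x₀
2. Hence (∃s.C ⊓ B) ⊑ (C ⊔ (B ⊓ ¬D)): entailed.

Yes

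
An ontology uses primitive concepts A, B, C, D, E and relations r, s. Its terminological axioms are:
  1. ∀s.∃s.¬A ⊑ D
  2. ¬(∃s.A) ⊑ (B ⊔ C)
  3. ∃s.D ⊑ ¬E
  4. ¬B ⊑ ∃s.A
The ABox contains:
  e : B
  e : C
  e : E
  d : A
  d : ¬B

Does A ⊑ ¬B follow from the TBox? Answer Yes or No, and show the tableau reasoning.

1. A ⊑ ¬B  ⇔  (A ⊓ B) unsat w.r.t. T
   open: L(x₀) ⊇ {A, B, ∀s.¬D, ∃s.A, ∃s.∀s.A} (+ ∃-successors)
2. Hence A ⊑ ¬B: not entailed.

No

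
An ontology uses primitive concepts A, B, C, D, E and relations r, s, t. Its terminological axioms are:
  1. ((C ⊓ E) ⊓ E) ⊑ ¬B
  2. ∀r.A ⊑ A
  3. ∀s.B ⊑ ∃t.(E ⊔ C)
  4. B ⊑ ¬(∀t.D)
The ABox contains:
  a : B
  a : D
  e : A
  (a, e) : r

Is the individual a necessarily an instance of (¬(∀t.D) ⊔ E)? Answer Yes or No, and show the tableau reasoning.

1. a : (¬(∀t.D) ⊔ E)?  L(a) = {B, D} ∪ {(∀t.D ⊓ ¬E)}
   clash {B, ¬B} at a — a ∈ (¬(∀t.D) ⊔ E)
2. Hence a : (¬(∀t.D) ⊔ E): entailed.

Yes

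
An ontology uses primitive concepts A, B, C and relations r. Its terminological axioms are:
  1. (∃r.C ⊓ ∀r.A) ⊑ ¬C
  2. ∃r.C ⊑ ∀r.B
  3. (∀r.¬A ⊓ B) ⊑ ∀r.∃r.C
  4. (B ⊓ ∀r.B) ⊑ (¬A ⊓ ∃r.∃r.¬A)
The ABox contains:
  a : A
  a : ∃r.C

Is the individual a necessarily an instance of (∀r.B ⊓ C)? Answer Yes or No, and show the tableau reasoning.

1. a : (∀r.B ⊓ C)?  L(a) = {A, ∃r.C} ∪ {(∃r.¬B ⊔ ¬C)}
   apply at a: ∃r.C⊑∀r.B
   open: L(a) ⊇ {A, ¬B, ¬C, ∀r.B, ∃r.A, …} (+ ∃-successors) — a ∉ (∀r.B ⊓ C) possible
2. Hence a : (∀r.B ⊓ C): not entailed.

No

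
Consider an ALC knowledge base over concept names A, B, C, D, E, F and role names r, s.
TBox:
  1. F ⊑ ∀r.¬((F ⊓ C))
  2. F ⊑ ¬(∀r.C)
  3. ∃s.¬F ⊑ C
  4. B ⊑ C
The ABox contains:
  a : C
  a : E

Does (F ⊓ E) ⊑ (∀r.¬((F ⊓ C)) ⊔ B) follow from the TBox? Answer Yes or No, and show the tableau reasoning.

1. (F ⊓ E) ⊑ (∀r.¬((F ⊓ C)) ⊔ B)  ⇔  ((F ⊓ E) ⊓ (∃r.(F ⊓ C) ⊓ ¬B)) unsat w.r.t. T
   all branches close; clash {C, ¬C} at an ∃-successor
2. Hence (F ⊓ E) ⊑ (∀r.¬((F ⊓ C)) ⊔ B): entailed.

Yes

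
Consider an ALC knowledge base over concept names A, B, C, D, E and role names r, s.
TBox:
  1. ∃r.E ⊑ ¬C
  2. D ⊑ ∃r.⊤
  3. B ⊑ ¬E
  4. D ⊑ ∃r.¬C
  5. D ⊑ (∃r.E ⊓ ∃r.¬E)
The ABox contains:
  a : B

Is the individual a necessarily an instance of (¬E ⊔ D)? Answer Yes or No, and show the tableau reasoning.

Yes

1. a : (¬E ⊔ D)?  L(a) = {B} ∪ {(E ⊓ ¬D)}
   clash {E, ¬E} at a — a ∈ (¬E ⊔ D)
2. Hence a : (¬E ⊔ D): entailed.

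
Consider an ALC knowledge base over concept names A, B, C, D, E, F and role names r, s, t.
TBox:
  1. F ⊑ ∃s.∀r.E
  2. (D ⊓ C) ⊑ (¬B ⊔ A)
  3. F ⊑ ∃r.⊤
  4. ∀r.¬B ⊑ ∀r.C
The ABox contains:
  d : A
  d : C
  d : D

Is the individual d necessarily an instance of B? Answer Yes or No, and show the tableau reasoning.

No

1. d : B?  L(d) = {A, C, D} ∪ {¬B}
   open: L(d) ⊇ {A, C, D, ¬B, ¬F, …} (+ ∃-successors) — d ∉ B possible
2. Hence d : B: not entailed.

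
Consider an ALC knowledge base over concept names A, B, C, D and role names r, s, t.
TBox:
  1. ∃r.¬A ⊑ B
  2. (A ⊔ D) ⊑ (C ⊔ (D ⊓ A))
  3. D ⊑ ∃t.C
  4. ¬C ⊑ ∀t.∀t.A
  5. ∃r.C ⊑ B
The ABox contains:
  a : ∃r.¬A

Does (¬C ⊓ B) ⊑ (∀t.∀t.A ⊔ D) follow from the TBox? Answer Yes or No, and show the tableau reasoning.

1. (¬C ⊓ B) ⊑ (∀t.∀t.A ⊔ D)  ⇔  ((¬C ⊓ B) ⊓ (∃t.∃t.¬A ⊓ ¬D)) unsat w.r.t. T
   all branches close; clash {D, ¬D} at x₀
2. Hence (¬C ⊓ B) ⊑ (∀t.∀t.A ⊔ D): entailed.

Yes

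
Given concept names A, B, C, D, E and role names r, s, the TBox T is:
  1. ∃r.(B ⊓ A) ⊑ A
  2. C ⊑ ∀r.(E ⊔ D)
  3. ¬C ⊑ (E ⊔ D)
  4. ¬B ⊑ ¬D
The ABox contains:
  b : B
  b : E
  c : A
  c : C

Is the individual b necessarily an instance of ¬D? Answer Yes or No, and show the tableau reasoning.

1. b : ¬D?  L(b) = {B, E} ∪ {D}
   open: L(b) ⊇ {B, C, D, E, ∀r.(E ⊔ D), …} — b ∉ ¬D possible
2. Hence b : ¬D: not entailed.

No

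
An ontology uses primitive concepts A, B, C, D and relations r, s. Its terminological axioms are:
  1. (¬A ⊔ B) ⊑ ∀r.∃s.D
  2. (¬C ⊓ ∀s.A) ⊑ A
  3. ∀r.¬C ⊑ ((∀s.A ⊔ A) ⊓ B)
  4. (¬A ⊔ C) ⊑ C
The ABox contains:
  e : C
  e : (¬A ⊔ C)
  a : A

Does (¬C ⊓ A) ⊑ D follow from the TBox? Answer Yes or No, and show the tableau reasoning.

No

1. (¬C ⊓ A) ⊑ D  ⇔  ((¬C ⊓ A) ⊓ ¬D) unsat w.r.t. T
   open: L(x₀) ⊇ {A, ¬B, ¬C, ¬D, ∃r.C} (+ ∃-successors)
2. Hence (¬C ⊓ A) ⊑ D: not entailed.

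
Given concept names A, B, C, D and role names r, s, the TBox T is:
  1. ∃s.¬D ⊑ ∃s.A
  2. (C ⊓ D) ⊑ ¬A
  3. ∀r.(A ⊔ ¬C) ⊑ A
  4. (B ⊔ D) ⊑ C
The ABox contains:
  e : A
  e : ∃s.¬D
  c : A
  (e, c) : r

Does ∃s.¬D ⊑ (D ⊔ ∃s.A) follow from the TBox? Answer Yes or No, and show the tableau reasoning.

Yes

1. ∃s.¬D ⊑ (D ⊔ ∃s.A)  ⇔  (∃s.¬D ⊓ (¬D ⊓ ∀s.¬A)) unsat w.r.t. T
   all branches close; clash {A, ¬A} at x₀
2. Hence ∃s.¬D ⊑ (D ⊔ ∃s.A): entailed.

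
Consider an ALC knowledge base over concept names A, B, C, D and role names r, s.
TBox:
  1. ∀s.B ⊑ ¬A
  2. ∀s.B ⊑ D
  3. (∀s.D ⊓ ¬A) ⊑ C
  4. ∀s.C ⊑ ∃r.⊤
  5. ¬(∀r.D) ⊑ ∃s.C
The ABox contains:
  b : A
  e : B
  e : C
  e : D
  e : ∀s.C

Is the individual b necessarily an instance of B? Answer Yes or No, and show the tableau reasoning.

1. b : B?  L(b) = {A} ∪ {¬B}
   open: L(b) ⊇ {A, ¬B, ∀r.D, ∃s.¬B, ∃s.¬C} (+ ∃-successors) — b ∉ B possible
2. Hence b : B: not entailed.

No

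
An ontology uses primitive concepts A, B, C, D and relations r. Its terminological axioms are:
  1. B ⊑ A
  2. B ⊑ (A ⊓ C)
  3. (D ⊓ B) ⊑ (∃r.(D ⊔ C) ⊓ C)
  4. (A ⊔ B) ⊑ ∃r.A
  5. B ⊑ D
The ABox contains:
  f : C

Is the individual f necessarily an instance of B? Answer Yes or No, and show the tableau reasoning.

1. f : B?  L(f) = {C} ∪ {¬B}
   open: L(f) ⊇ {C, ¬A, ¬B} — f ∉ B possible
2. Hence f : B: not entailed.

No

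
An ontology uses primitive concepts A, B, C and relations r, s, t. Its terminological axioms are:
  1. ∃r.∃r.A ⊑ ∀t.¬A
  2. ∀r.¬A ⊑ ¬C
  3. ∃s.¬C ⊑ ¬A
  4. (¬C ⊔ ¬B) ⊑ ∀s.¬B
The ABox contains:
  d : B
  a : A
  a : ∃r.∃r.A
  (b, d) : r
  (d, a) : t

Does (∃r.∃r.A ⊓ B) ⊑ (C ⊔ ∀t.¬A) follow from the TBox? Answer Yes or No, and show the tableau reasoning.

1. (∃r.∃r.A ⊓ B) ⊑ (C ⊔ ∀t.¬A)  ⇔  ((∃r.∃r.A ⊓ B) ⊓ (¬C ⊓ ∃t.A)) unsat w.r.t. T
   all branches close; clash {A, ¬A} at an ∃-successor
2. Hence (∃r.∃r.A ⊓ B) ⊑ (C ⊔ ∀t.¬A): entailed.

Yes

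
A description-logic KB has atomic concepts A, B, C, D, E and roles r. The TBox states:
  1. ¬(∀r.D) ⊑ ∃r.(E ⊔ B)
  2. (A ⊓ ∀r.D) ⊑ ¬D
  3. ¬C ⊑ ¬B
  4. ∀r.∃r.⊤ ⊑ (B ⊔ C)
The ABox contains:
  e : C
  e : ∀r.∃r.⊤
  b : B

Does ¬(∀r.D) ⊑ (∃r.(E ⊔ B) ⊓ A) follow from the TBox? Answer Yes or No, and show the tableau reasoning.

1. ¬(∀r.D) ⊑ (∃r.(E ⊔ B) ⊓ A)  ⇔  (∃r.¬D ⊓ (∀r.(¬E ⊓ ¬B) ⊔ ¬A)) unsat w.r.t. T
   apply at x₀: ¬(∀r.D)⊑∃r.(E ⊔ B)
   open: L(x₀) ⊇ {C, ¬A, ∃r.(E ⊔ B), ∃r.¬D, ∃r.∀r.⊥} (+ ∃-successors)
2. Hence ¬(∀r.D) ⊑ (∃r.(E ⊔ B) ⊓ A): not entailed.

No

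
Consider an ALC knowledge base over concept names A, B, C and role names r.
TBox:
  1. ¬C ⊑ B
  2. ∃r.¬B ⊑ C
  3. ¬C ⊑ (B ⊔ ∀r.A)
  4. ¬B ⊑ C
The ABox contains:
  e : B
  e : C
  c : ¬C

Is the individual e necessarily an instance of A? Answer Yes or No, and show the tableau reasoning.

No

1. e : A?  L(e) = {B, C} ∪ {¬A}
   open: L(e) ⊇ {B, C, ¬A} — e ∉ A possible
2. Hence e : A: not entailed.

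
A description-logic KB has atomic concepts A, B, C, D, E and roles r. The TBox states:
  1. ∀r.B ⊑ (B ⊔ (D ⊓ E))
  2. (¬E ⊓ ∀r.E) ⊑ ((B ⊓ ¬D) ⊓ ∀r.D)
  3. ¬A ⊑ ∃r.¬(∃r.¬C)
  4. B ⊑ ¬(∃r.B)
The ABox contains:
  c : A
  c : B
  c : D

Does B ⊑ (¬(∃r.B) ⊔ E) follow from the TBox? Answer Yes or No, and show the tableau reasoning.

Yes

1. B ⊑ (¬(∃r.B) ⊔ E)  ⇔  (B ⊓ (∃r.B ⊓ ¬E)) unsat w.r.t. T
   all branches close; clash {B, ¬B} at an ∃-successor
2. Hence B ⊑ (¬(∃r.B) ⊔ E): entailed.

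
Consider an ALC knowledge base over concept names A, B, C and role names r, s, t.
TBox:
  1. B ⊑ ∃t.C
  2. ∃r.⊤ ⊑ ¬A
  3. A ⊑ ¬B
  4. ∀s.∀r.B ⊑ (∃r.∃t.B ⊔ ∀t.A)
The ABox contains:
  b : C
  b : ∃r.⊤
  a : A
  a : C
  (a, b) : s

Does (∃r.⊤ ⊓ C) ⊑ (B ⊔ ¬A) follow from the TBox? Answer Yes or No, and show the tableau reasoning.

Yes

1. (∃r.⊤ ⊓ C) ⊑ (B ⊔ ¬A)  ⇔  ((∃r.⊤ ⊓ C) ⊓ (¬B ⊓ A)) unsat w.r.t. T
   all branches close; clash {A, ¬A} at x₀
2. Hence (∃r.⊤ ⊓ C) ⊑ (B ⊔ ¬A): entailed.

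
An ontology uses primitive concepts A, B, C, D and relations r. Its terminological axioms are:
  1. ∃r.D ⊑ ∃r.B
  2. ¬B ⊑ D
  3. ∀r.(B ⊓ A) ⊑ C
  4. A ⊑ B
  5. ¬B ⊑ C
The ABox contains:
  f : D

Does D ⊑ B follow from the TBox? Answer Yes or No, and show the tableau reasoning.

1. D ⊑ B  ⇔  (D ⊓ ¬B) unsat w.r.t. T
   apply at x₀: ¬B⊑C
   open: L(x₀) ⊇ {C, D, ¬A, ¬B, ∀r.¬D}
2. Hence D ⊑ B: not entailed.

No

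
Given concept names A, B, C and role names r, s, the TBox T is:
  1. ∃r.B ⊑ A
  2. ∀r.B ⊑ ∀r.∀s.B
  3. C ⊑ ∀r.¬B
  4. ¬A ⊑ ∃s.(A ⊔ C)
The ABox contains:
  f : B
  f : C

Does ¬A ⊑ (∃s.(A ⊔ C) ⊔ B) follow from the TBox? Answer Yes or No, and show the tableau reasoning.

1. ¬A ⊑ (∃s.(A ⊔ C) ⊔ B)  ⇔  (¬A ⊓ (∀s.(¬A ⊓ ¬C) ⊓ ¬B)) unsat w.r.t. T
   all branches close; clash {C, ¬C} at an ∃-successor
2. Hence ¬A ⊑ (∃s.(A ⊔ C) ⊔ B): entailed.

Yes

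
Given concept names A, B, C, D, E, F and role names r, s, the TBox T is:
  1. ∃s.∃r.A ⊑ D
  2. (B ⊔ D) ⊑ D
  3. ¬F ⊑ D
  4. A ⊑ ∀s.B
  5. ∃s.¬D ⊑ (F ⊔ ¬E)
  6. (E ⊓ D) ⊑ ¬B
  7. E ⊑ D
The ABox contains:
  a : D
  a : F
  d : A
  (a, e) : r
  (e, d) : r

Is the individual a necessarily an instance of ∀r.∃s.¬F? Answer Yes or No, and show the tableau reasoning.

No

1. a : ∀r.∃s.¬F?  L(a) = {D, F} ∪ {∃r.∀s.F}
   open: L(a) ⊇ {D, F, ¬A, ¬E, ∀s.D, …} (+ ∃-successors) — a ∉ ∀r.∃s.¬F possible
2. Hence a : ∀r.∃s.¬F: not entailed.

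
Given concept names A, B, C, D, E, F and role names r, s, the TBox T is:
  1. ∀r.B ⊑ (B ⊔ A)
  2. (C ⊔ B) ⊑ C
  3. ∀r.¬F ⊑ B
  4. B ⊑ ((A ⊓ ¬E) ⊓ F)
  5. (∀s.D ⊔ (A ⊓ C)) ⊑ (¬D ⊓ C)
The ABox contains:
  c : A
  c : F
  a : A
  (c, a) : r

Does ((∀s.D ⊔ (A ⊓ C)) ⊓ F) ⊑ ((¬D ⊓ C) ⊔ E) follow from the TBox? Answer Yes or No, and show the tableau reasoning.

Yes

1. ((∀s.D ⊔ (A ⊓ C)) ⊓ F) ⊑ ((¬D ⊓ C) ⊔ E)  ⇔  (((∀s.D ⊔ (A ⊓ C)) ⊓ F) ⊓ ((D ⊔ ¬C) ⊓ ¬E)) unsat w.r.t. T
   all branches close; clash {C, ¬C} at x₀
2. Hence ((∀s.D ⊔ (A ⊓ C)) ⊓ F) ⊑ ((¬D ⊓ C) ⊔ E): entailed.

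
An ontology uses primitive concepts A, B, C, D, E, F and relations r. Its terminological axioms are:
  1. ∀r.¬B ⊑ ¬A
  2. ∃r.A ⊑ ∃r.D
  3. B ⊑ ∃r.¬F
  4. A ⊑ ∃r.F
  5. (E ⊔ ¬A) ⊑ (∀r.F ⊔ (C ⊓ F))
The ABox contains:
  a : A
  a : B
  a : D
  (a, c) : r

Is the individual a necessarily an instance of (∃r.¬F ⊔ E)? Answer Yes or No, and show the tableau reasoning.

Yes

1. a : (∃r.¬F ⊔ E)?  L(a) = {A, B, D} ∪ {(∀r.F ⊓ ¬E)}
   clash {A, ¬A} at a — a ∈ (∃r.¬F ⊔ E)
2. Hence a : (∃r.¬F ⊔ E): entailed.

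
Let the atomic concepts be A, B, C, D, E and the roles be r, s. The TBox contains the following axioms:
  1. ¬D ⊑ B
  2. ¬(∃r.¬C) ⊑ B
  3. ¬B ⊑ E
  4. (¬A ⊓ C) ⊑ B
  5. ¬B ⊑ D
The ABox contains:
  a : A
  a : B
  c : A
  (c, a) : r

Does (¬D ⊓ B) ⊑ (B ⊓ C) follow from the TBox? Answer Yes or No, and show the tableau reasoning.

No

1. (¬D ⊓ B) ⊑ (B ⊓ C)  ⇔  ((¬D ⊓ B) ⊓ (¬B ⊔ ¬C)) unsat w.r.t. T
   open: L(x₀) ⊇ {B, ¬C, ¬D}
2. Hence (¬D ⊓ B) ⊑ (B ⊓ C): not entailed.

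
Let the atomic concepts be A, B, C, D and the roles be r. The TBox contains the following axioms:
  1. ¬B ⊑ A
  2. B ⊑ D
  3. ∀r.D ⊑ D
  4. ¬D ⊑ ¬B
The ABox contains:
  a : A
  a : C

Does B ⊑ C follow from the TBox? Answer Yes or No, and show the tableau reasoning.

No

1. B ⊑ C  ⇔  (B ⊓ ¬C) unsat w.r.t. T
   apply at x₀: B⊑D
   open: L(x₀) ⊇ {B, D, ¬C}
2. Hence B ⊑ C: not entailed.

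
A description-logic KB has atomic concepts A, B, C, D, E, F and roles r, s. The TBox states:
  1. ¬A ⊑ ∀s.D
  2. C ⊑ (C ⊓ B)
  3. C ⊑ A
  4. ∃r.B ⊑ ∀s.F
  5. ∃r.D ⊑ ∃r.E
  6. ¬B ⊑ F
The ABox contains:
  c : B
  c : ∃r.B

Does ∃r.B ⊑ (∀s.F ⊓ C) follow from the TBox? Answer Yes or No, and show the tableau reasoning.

1. ∃r.B ⊑ (∀s.F ⊓ C)  ⇔  (∃r.B ⊓ (∃s.¬F ⊔ ¬C)) unsat w.r.t. T
   apply at x₀: ∃r.B⊑∀s.F
   open: L(x₀) ⊇ {A, B, ¬C, ∀r.¬D, ∀s.F, …} (+ ∃-successors)
2. Hence ∃r.B ⊑ (∀s.F ⊓ C): not entailed.

No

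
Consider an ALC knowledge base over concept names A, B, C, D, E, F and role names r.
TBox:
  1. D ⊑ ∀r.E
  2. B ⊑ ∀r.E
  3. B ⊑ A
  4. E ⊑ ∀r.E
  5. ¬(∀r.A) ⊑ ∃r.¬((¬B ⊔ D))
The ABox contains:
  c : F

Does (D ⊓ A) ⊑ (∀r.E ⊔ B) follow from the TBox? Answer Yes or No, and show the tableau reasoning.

1. (D ⊓ A) ⊑ (∀r.E ⊔ B)  ⇔  ((D ⊓ A) ⊓ (∃r.¬E ⊓ ¬B)) unsat w.r.t. T
   all branches close; clash {E, ¬E} at an ∃-successor
2. Hence (D ⊓ A) ⊑ (∀r.E ⊔ B): entailed.

Yes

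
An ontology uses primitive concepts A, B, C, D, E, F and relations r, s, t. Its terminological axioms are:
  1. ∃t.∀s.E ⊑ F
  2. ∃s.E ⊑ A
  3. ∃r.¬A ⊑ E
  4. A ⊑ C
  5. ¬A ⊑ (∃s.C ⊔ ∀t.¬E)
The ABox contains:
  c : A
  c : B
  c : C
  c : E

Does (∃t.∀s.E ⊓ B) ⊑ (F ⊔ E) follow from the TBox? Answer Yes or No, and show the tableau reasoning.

1. (∃t.∀s.E ⊓ B) ⊑ (F ⊔ E)  ⇔  ((∃t.∀s.E ⊓ B) ⊓ (¬F ⊓ ¬E)) unsat w.r.t. T
   all branches close; clash {E, ¬E} at x₀
2. Hence (∃t.∀s.E ⊓ B) ⊑ (F ⊔ E): entailed.

Yes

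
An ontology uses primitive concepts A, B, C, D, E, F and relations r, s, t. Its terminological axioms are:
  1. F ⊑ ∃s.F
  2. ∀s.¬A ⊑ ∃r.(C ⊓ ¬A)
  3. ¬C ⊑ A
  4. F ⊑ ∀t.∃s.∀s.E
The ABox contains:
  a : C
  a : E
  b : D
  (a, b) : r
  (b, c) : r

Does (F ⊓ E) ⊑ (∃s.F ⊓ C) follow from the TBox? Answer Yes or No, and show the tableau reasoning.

No

1. (F ⊓ E) ⊑ (∃s.F ⊓ C)  ⇔  ((F ⊓ E) ⊓ (∀s.¬F ⊔ ¬C)) unsat w.r.t. T
   apply at x₀: F⊑∃s.F; F⊑∀t.∃s.∀s.E
   open: L(x₀) ⊇ {A, E, F, ¬C, ∀t.∃s.∀s.E, …} (+ ∃-successors)
2. Hence (F ⊓ E) ⊑ (∃s.F ⊓ C): not entailed.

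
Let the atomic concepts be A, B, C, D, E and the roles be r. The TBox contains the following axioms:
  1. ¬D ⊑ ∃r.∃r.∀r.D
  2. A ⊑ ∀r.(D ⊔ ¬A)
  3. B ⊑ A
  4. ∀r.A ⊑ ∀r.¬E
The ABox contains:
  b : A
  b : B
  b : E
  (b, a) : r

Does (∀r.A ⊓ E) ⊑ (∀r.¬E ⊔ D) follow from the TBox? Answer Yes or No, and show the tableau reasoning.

1. (∀r.A ⊓ E) ⊑ (∀r.¬E ⊔ D)  ⇔  ((∀r.A ⊓ E) ⊓ (∃r.E ⊓ ¬D)) unsat w.r.t. T
   all branches close; clash {E, ¬E} at an ∃-successor
2. Hence (∀r.A ⊓ E) ⊑ (∀r.¬E ⊔ D): entailed.

Yes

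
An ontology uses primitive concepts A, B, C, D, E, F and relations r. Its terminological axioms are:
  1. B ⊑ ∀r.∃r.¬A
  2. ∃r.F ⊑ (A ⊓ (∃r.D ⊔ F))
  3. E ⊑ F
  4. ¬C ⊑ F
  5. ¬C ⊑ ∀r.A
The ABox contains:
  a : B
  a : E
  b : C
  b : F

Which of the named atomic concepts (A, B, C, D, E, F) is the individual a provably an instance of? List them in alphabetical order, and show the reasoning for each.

{B, E, F}

1. a : A?  L(a) = {B, E} ∪ {¬A}
   apply at a: B⊑∀r.∃r.¬A; E⊑F
   open: L(a) ⊇ {B, C, E, F, ¬A, …} — a ∉ A possible
2. a : B?  L(a) = {B, E} ∪ {¬B}
   clash {B, ¬B} at a — a ∈ B
3. a : C?  L(a) = {B, E} ∪ {¬C}
   apply at a: B⊑∀r.∃r.¬A; E⊑F; ¬C⊑F
   open: L(a) ⊇ {B, E, F, ¬C, ∀r.A, …} — a ∉ C possible
4. a : D?  L(a) = {B, E} ∪ {¬D}
   apply at a: B⊑∀r.∃r.¬A; E⊑F
   open: L(a) ⊇ {B, C, E, F, ¬D, …} — a ∉ D possible
5. a : E?  L(a) = {B, E} ∪ {¬E}
   clash {E, ¬E} at a — a ∈ E
6. a : F?  L(a) = {B, E} ∪ {¬F}
   clash {F, ¬F} at a — a ∈ F
7. Entailed for a: {B, E, F}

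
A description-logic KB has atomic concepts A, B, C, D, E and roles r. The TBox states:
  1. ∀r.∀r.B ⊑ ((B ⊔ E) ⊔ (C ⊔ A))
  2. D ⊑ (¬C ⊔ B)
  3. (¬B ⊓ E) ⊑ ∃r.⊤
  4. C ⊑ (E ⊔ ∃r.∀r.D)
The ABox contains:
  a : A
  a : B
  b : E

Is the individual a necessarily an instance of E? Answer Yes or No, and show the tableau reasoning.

1. a : E?  L(a) = {A, B} ∪ {¬E}
   open: L(a) ⊇ {A, B, ¬C, ¬D, ¬E, …} (+ ∃-successors) — a ∉ E possible
2. Hence a : E: not entailed.

No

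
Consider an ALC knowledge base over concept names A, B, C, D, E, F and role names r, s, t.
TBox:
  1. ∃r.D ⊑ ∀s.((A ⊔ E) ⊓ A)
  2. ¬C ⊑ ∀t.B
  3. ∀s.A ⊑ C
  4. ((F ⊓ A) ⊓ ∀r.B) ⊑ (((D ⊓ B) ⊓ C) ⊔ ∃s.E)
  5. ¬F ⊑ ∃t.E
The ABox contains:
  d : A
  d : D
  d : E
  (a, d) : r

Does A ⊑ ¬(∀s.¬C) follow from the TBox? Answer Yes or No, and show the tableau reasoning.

No

1. A ⊑ ¬(∀s.¬C)  ⇔  (A ⊓ ∀s.¬C) unsat w.r.t. T
   open: L(x₀) ⊇ {A, C, F, ∀r.¬D, ∀s.¬C, …} (+ ∃-successors)
2. Hence A ⊑ ¬(∀s.¬C): not entailed.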